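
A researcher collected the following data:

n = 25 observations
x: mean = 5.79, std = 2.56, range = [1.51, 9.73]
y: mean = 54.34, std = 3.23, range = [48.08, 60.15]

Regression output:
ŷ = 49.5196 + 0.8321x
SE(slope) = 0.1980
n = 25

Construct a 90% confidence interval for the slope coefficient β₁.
The 90% CI for β₁ is (0.4927, 1.1715)

Confidence interval for the slope:

The 90% CI for β₁ is: β̂₁ ± t*(α/2, n-2) × SE(β̂₁)

Step 1: Find critical t-value
- Confidence level = 0.9
- Degrees of freedom = n - 2 = 25 - 2 = 23
- t*(α/2, 23) = 1.7139

Step 2: Calculate margin of error
Margin = 1.7139 × 0.1980 = 0.3394

Step 3: Construct interval
CI = 0.8321 ± 0.3394
CI = (0.4927, 1.1715)

Interpretation: each one-unit increase in x is associated with a change in mean y of between 0.4927 and 1.1715, with 90% confidence.
Since 0 is outside the interval, a two-sided test at α = 0.10 would reject H₀: β₁ = 0.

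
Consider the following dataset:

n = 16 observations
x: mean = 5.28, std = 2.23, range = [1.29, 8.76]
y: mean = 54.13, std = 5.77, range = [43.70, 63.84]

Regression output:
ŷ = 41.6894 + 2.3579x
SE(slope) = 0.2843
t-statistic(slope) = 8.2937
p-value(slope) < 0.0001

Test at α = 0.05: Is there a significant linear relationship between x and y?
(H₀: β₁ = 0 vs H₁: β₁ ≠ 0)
Since p-value < 0.0001 < α = 0.05, reject H₀ — the slope is significantly different from 0.

Hypothesis test for the slope coefficient:

H₀: β₁ = 0 (no linear relationship)
H₁: β₁ ≠ 0 (linear relationship exists)

Test statistic: t = β̂₁ / SE(β̂₁) = 2.3579 / 0.2843 = 8.2937

With df = 14, the two-sided p-value for |t| = 8.2937 is <0.0001.

Decision rule: reject H₀ if p-value < α.
p-value < 0.0001 < α = 0.05 → reject H₀.

At α = 0.05 the data do provide convincing evidence of a nonzero slope.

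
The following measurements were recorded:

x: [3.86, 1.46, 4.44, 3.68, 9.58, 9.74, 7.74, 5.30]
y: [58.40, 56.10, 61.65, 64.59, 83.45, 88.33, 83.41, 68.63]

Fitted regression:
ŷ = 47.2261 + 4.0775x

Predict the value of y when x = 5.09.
ŷ = 67.9806

x = 5.09 lies inside the observed range [1.46, 9.74], so the fitted equation applies directly:

ŷ = 47.2261 + 4.0775 × 5.09
ŷ = 47.2261 + 20.7545
ŷ = 67.9806

This is a point prediction; actual observations scatter around it by roughly the residual standard deviation.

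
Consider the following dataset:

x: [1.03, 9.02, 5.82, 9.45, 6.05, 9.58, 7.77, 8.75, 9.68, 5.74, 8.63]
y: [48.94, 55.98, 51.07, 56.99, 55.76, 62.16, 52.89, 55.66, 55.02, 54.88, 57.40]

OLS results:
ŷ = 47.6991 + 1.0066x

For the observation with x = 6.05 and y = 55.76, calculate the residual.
Residual = 1.9710

The residual is the difference between the actual value and the predicted value:

Residual = y - ŷ

Step 1: Calculate predicted value
ŷ = 47.6991 + 1.0066 × 6.05
ŷ = 53.7890

Step 2: Calculate residual
Residual = 55.76 - 53.7890
Residual = 1.9710

Sign check: y > ŷ, so the point is above the line and the fit underestimates here.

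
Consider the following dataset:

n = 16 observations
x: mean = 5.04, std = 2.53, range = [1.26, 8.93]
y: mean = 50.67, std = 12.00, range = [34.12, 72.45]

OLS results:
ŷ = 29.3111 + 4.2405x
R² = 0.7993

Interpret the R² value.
About 79.93% of the variability in y is accounted for by the regression on x (R² = 0.7993) — a strong linear fit.

R² (coefficient of determination) measures the proportion of variance in y explained by the regression model.

Here R² = 0.7993:
- Explained: 79.93% of the variation in y
- Unexplained (residual): 100% − 79.93% = 20.07%
- Rule of thumb (below 0.3 weak; 0.3 to below 0.7 moderate; 0.7 and above strong) → strong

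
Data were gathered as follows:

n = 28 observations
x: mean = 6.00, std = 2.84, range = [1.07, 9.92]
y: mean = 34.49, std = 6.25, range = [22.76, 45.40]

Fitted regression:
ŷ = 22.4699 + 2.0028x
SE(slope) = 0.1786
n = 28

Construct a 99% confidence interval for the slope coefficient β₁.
The 99% CI for β₁ is (1.5065, 2.4991)

Confidence interval for the slope:

The 99% CI for β₁ is: β̂₁ ± t*(α/2, n-2) × SE(β̂₁)

Step 1: Find critical t-value
- Confidence level = 0.99
- Degrees of freedom = n - 2 = 28 - 2 = 26
- t*(α/2, 26) = 2.7787

Step 2: Calculate margin of error
Margin = 2.7787 × 0.1786 = 0.4963

Step 3: Construct interval
CI = 2.0028 ± 0.4963
CI = (1.5065, 2.4991)

Interpretation: each one-unit increase in x is associated with a change in mean y of between 1.5065 and 2.4991, with 99% confidence.
The interval does not include 0, suggesting a significant linear relationship.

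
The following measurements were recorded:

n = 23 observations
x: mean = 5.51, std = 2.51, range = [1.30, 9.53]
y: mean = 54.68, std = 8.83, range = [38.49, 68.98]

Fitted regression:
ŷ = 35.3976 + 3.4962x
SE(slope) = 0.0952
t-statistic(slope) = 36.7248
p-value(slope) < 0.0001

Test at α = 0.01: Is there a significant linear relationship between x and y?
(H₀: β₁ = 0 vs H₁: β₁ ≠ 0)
Reject H₀: p-value < 0.0001 < α = 0.01. The linear relationship is significant at the 1% level.

Hypothesis test for the slope coefficient:

H₀: β₁ = 0 (no linear relationship)
H₁: β₁ ≠ 0 (linear relationship exists)

Test statistic: t = β̂₁ / SE(β̂₁) = 3.4962 / 0.0952 = 36.7248

The p-value (<0.0001) is the probability, under H₀, of a t-statistic at least as extreme as |t| = 36.7248 (two-sided, df = n − 2 = 21).

Decision rule: reject H₀ if p-value < α.
p-value < 0.0001 < α = 0.01 → reject H₀.

At α = 0.01 the data do provide convincing evidence of a nonzero slope.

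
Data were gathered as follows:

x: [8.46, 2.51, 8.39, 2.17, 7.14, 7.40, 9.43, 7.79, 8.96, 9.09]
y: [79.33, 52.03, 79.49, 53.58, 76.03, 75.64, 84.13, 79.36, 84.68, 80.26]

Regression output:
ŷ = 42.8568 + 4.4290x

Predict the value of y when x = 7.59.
ŷ = 76.4729

Plug x = 7.59 into the fitted line:

ŷ = 42.8568 + 4.4290 × 7.59
ŷ = 42.8568 + 33.6161
ŷ = 76.4729

This is the fitted mean response at that x — an individual observation would come with a wider prediction interval.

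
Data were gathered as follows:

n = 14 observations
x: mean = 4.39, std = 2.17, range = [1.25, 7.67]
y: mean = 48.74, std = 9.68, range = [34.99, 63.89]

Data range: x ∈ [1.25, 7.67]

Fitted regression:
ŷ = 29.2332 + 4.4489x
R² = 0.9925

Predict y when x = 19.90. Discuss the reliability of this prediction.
ŷ = 117.7663, but this is extrapolation (above the data range [1.25, 7.67]) and may be unreliable.

Prediction calculation:
ŷ = 29.2332 + 4.4489 × 19.90
ŷ = 117.7663

Reliability:
- Data range: x ∈ [1.25, 7.67]
- Prediction point: x = 19.90 is 12.23 units above the observed range → this is EXTRAPOLATION, not interpolation

Why that matters here:
- Real relationships often flatten, saturate, or turn nonlinear at extremes
- R² describes fit only over the sampled x values; it says nothing about behaviour beyond them

The R² = 0.9925 only validates the fit within [1.25, 7.67]; treat ŷ = 117.7663 with caution.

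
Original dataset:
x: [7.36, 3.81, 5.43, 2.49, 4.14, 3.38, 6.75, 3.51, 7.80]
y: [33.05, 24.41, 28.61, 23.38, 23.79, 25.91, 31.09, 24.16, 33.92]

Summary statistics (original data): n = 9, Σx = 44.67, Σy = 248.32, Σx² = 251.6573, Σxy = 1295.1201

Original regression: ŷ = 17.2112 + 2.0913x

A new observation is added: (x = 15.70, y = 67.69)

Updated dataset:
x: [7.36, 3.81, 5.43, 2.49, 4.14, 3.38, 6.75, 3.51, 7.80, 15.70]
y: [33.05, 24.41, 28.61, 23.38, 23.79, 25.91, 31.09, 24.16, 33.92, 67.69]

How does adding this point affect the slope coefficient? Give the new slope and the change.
New slope β₁ = 3.3667 versus 2.0913 before: a change of +1.2754 (+61.0%).

The new point has HIGH LEVERAGE: x = 15.70 is far from the original mean x̄ = 44.67/9 ≈ 4.96 (original range [2.49, 7.80]).

Step 1: Update the sums with the new point (n goes from 9 to 10)
Σx  = 44.67 + 15.70 = 60.37
Σy  = 248.32 + 67.69 = 316.01
Σx² = 251.6573 + 15.70² = 251.6573 + 246.4900 = 498.1473
Σxy = 1295.1201 + 15.70×67.69 = 1295.1201 + 1062.7330 = 2357.8531

Step 2: Recompute the slope with b₁ = (nΣxy − ΣxΣy) / (nΣx² − (Σx)²)
Numerator   = 10×2357.8531 − 60.37×316.01 = 23578.5310 − 19077.5237 = 4501.0073
Denominator = 10×498.1473 − 60.37² = 4981.4730 − 3644.5369 = 1336.9361
b₁(new) = 4501.0073 / 1336.9361 = 3.3667

(Same formula on the original sums: (9×1295.1201 − 44.67×248.32) / (9×251.6573 − 44.67²) = 563.6265 / 269.5068 = 2.0913, matching the given fit.)

Step 3: Change in slope
Δβ₁ = 3.3667 − 2.0913 = +1.2754
Relative change = +1.2754 / 2.0913 × 100% = +61.0%
→ the slope increases when the point is added.

Because the point sits above the extension of the original line at a high-leverage x, it tilts the fit up.
In practice: examine leverage (hᵢ) and Cook's distance rather than deleting it automatically; check such a point for data-entry or measurement error.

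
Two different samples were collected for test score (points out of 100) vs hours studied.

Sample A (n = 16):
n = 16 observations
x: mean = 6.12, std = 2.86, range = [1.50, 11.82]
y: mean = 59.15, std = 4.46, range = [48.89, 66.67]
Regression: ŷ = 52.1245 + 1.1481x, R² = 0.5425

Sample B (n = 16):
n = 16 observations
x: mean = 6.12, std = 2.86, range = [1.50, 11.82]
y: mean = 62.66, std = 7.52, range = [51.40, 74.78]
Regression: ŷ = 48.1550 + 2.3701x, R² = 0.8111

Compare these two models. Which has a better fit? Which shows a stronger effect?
Model B has the better fit (R² = 0.8111 vs 0.5425). Model B shows the stronger effect (|β₁| = 2.3701 vs 1.1481).

Model Comparison:

Fit — compare R²:
- Model A: R² = 0.5425 → 54.25% of variance in test score explained
- Model B: R² = 0.8111 → 81.11% of variance in test score explained
- 0.8111 > 0.5425 → Model B has the better fit

Strength of effect — compare |β₁|:
- Model A: β₁ = 1.1481 → predicted test score rises 1.1481 points per additional hour of study time
- Model B: β₁ = 2.3701 → predicted test score rises 2.3701 points per additional hour of study time
- |1.1481| < |2.3701| → Model B shows the stronger marginal effect

Notes:
- A better fit (higher R²) doesn't necessarily mean a more important relationship.
- R² measures how tightly points cluster around the line; β₁ measures how steep the line is — they answer different questions.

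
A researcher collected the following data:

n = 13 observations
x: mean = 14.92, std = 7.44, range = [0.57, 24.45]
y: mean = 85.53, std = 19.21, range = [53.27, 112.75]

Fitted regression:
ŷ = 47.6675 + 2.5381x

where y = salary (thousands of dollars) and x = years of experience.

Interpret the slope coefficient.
On average, salary is about 2.5381 thousand dollars higher for every extra year of experience.

The slope coefficient β₁ = 2.5381 represents the marginal effect of experience on salary.

Interpretation:
- Experience up by 1 year → predicted salary increases by 2.5381 thousand dollars
- The effect is assumed constant over the observed range of x (linearity)
- The slope describes association in these data, not necessarily a causal effect

The intercept β₀ = 47.6675 is the predicted salary when experience = 0; since the smallest observed x is 0.57, this is an extrapolation and mainly anchors the line.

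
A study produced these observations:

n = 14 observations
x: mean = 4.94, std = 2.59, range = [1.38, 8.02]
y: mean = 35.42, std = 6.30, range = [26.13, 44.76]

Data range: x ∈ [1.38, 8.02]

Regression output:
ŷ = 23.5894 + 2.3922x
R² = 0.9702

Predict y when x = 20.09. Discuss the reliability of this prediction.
The equation gives ŷ = 71.6487; however x = 20.09 is 12.07 units above the observed range, so this extrapolated value should not be trusted.

Prediction calculation:
ŷ = 23.5894 + 2.3922 × 20.09
ŷ = 71.6487

Reliability:
- Data range: x ∈ [1.38, 8.02]
- Prediction point: x = 20.09 is 12.07 units above the observed range → this is EXTRAPOLATION, not interpolation

Why that matters here:
- R² describes fit only over the sampled x values; it says nothing about behaviour beyond them
- The standard error of prediction grows with (x − x̄)², and x = 20.09 is far from x̄ = 4.94

Report the number if required, but flag clearly that it is an extrapolation.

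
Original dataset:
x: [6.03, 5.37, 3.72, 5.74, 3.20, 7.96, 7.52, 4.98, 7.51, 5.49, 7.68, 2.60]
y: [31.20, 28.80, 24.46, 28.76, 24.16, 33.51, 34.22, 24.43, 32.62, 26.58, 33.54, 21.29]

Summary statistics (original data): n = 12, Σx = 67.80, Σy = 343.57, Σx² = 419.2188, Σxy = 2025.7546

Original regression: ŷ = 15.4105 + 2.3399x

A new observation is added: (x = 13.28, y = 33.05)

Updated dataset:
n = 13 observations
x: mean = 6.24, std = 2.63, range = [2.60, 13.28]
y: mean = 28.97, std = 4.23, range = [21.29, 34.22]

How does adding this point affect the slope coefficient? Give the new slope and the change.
New slope β₁ = 1.2873 versus 2.3399 before: a change of -1.0526 (-45.0%).

The new point has HIGH LEVERAGE: x = 13.28 is far from the original mean x̄ = 67.80/12 ≈ 5.65 (original range [2.60, 7.96]).

Step 1: Update the sums with the new point (n goes from 12 to 13)
Σx  = 67.80 + 13.28 = 81.08
Σy  = 343.57 + 33.05 = 376.62
Σx² = 419.2188 + 13.28² = 419.2188 + 176.3584 = 595.5772
Σxy = 2025.7546 + 13.28×33.05 = 2025.7546 + 438.9040 = 2464.6586

Step 2: Recompute the slope with b₁ = (nΣxy − ΣxΣy) / (nΣx² − (Σx)²)
Numerator   = 13×2464.6586 − 81.08×376.62 = 32040.5618 − 30536.3496 = 1504.2122
Denominator = 13×595.5772 − 81.08² = 7742.5036 − 6573.9664 = 1168.5372
b₁(new) = 1504.2122 / 1168.5372 = 1.2873

(Same formula on the original sums: (12×2025.7546 − 67.80×343.57) / (12×419.2188 − 67.80²) = 1015.0092 / 433.7856 = 2.3399, matching the given fit.)

Step 3: Change in slope
Δβ₁ = 1.2873 − 2.3399 = -1.0526
Relative change = -1.0526 / 2.3399 × 100% = -45.0%
→ the slope decreases when the point is added.

Because the point sits below the extension of the original line at a high-leverage x, it tilts the fit down.
In practice: refit with and without it and report both if conclusions differ; examine leverage (hᵢ) and Cook's distance rather than deleting it automatically.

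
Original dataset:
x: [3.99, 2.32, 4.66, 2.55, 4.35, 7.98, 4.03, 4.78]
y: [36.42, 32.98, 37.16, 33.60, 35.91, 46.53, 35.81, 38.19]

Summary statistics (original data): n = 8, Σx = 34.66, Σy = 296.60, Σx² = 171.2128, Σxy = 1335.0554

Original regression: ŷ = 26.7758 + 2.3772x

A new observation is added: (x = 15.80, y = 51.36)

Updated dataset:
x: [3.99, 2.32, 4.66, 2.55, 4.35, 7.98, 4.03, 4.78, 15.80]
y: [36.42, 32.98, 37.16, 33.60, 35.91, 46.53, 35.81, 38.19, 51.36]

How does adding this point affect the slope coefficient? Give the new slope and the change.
New slope β₁ = 1.4183 versus 2.3772 before: a change of -0.9589 (-40.3%).

x = 15.80 lies well outside the original x-range [2.32, 7.98] (x̄ ≈ 4.33), so this observation has high leverage and can move the slope substantially.

Step 1: Update the sums with the new point (n goes from 8 to 9)
Σx  = 34.66 + 15.80 = 50.46
Σy  = 296.60 + 51.36 = 347.96
Σx² = 171.2128 + 15.80² = 171.2128 + 249.6400 = 420.8528
Σxy = 1335.0554 + 15.80×51.36 = 1335.0554 + 811.4880 = 2146.5434

Step 2: Recompute the slope with b₁ = (nΣxy − ΣxΣy) / (nΣx² − (Σx)²)
Numerator   = 9×2146.5434 − 50.46×347.96 = 19318.8906 − 17558.0616 = 1760.8290
Denominator = 9×420.8528 − 50.46² = 3787.6752 − 2546.2116 = 1241.4636
b₁(new) = 1760.8290 / 1241.4636 = 1.4183

(Same formula on the original sums: (8×1335.0554 − 34.66×296.60) / (8×171.2128 − 34.66²) = 400.2872 / 168.3868 = 2.3772, matching the given fit.)

Step 3: Change in slope
Δβ₁ = 1.4183 − 2.3772 = -0.9589
Relative change = -0.9589 / 2.3772 × 100% = -40.3%
→ the slope decreases when the point is added.

A high-leverage point only changes the slope if it is off the original line; here y = 51.36 is below the original trend, so the slope decreases.
In practice: examine leverage (hᵢ) and Cook's distance rather than deleting it automatically.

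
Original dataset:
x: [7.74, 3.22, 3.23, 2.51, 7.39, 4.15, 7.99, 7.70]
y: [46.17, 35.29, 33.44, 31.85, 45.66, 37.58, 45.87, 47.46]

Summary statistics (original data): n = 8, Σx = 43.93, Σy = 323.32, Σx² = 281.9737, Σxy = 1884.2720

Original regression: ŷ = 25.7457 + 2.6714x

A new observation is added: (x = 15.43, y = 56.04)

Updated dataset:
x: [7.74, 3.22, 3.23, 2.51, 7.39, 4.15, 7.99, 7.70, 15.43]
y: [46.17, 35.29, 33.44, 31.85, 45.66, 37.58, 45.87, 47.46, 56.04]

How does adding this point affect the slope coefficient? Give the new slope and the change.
New slope β₁ = 1.9205 versus 2.6714 before: a change of -0.7509 (-28.1%).

x = 15.43 lies well outside the original x-range [2.51, 7.99] (x̄ ≈ 5.49), so this observation has high leverage and can move the slope substantially.

Step 1: Update the sums with the new point (n goes from 8 to 9)
Σx  = 43.93 + 15.43 = 59.36
Σy  = 323.32 + 56.04 = 379.36
Σx² = 281.9737 + 15.43² = 281.9737 + 238.0849 = 520.0586
Σxy = 1884.2720 + 15.43×56.04 = 1884.2720 + 864.6972 = 2748.9692

Step 2: Recompute the slope with b₁ = (nΣxy − ΣxΣy) / (nΣx² − (Σx)²)
Numerator   = 9×2748.9692 − 59.36×379.36 = 24740.7228 − 22518.8096 = 2221.9132
Denominator = 9×520.0586 − 59.36² = 4680.5274 − 3523.6096 = 1156.9178
b₁(new) = 2221.9132 / 1156.9178 = 1.9205

(Same formula on the original sums: (8×1884.2720 − 43.93×323.32) / (8×281.9737 − 43.93²) = 870.7284 / 325.9447 = 2.6714, matching the given fit.)

Step 3: Change in slope
Δβ₁ = 1.9205 − 2.6714 = -0.7509
Relative change = -0.7509 / 2.6714 × 100% = -28.1%
→ the slope decreases when the point is added.

Because the point sits below the extension of the original line at a high-leverage x, it tilts the fit down.
In practice: investigate whether it comes from the same population as the rest of the sample.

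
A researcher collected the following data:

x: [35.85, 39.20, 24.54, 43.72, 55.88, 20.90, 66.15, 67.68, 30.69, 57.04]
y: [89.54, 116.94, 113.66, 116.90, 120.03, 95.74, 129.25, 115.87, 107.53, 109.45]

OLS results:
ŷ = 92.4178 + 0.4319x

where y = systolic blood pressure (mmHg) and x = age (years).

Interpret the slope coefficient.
An increase of one year in age is associated with a 0.4319 mmHg increase in predicted blood pressure.

β₁ = 0.4319 is the change in predicted blood pressure (mmHg) per additional year of age.

Interpretation:
- Age up by 1 year → predicted blood pressure increases by 0.4319 mmHg
- The effect is assumed constant over the observed range of x (linearity)
- The sign (+) gives the direction; the magnitude 0.4319 gives the size of the effect per year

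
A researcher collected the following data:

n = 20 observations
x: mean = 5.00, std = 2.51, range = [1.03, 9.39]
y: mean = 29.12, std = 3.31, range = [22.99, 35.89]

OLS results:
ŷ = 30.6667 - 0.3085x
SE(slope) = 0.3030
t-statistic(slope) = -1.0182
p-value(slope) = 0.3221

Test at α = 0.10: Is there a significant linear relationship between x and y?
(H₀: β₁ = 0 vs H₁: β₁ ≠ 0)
p-value = 0.3221 ≥ α = 0.10, so we fail to reject H₀. The relationship is not significant.

Hypothesis test for the slope coefficient:

H₀: β₁ = 0 (no linear relationship)
H₁: β₁ ≠ 0 (linear relationship exists)

Test statistic: t = β̂₁ / SE(β̂₁) = -0.3085 / 0.3030 = -1.0182

With df = 18, the two-sided p-value for |t| = 1.0182 is 0.3221.

Decision rule: reject H₀ if p-value < α.
p-value = 0.3221 ≥ α = 0.10 → fail to reject H₀.

There is not sufficient evidence at the 10% significance level to conclude that a linear relationship exists between x and y.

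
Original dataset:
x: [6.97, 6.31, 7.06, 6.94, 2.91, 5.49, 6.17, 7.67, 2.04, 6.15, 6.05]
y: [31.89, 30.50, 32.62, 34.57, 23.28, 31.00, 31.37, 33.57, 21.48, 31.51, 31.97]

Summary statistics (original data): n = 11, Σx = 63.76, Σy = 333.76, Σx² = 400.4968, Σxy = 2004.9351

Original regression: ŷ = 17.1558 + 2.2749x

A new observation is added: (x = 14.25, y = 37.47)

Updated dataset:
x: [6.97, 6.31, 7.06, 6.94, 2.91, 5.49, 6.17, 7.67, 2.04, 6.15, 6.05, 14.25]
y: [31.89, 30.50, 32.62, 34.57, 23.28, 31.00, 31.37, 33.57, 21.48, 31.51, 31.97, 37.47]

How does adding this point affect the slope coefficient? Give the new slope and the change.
The slope changes from 2.2749 to 1.3023 (change of -0.9726, or -42.8%).

The new point has HIGH LEVERAGE: x = 14.25 is far from the original mean x̄ = 63.76/11 ≈ 5.80 (original range [2.04, 7.67]).

Step 1: Update the sums with the new point (n goes from 11 to 12)
Σx  = 63.76 + 14.25 = 78.01
Σy  = 333.76 + 37.47 = 371.23
Σx² = 400.4968 + 14.25² = 400.4968 + 203.0625 = 603.5593
Σxy = 2004.9351 + 14.25×37.47 = 2004.9351 + 533.9475 = 2538.8826

Step 2: Recompute the slope with b₁ = (nΣxy − ΣxΣy) / (nΣx² − (Σx)²)
Numerator   = 12×2538.8826 − 78.01×371.23 = 30466.5912 − 28959.6523 = 1506.9389
Denominator = 12×603.5593 − 78.01² = 7242.7116 − 6085.5601 = 1157.1515
b₁(new) = 1506.9389 / 1157.1515 = 1.3023

(Same formula on the original sums: (11×2004.9351 − 63.76×333.76) / (11×400.4968 − 63.76²) = 773.7485 / 340.1272 = 2.2749, matching the given fit.)

Step 3: Change in slope
Δβ₁ = 1.3023 − 2.2749 = -0.9726
Relative change = -0.9726 / 2.2749 × 100% = -42.8%
→ the slope decreases when the point is added.

Because the point sits below the extension of the original line at a high-leverage x, it tilts the fit down.
In practice: examine leverage (hᵢ) and Cook's distance rather than deleting it automatically.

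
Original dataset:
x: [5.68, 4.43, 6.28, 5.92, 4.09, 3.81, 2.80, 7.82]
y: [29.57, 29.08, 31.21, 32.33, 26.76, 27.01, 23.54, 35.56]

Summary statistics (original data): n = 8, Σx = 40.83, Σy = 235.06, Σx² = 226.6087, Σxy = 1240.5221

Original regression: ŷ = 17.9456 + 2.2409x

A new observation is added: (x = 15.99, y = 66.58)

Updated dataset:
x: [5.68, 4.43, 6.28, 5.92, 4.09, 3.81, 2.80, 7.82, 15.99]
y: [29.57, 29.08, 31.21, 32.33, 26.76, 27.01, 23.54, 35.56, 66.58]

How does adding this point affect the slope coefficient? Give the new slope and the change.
The slope changes from 2.2409 to 3.2435 (change of +1.0026, or +44.7%).

x = 15.99 lies well outside the original x-range [2.80, 7.82] (x̄ ≈ 5.10), so this observation has high leverage and can move the slope substantially.

Step 1: Update the sums with the new point (n goes from 8 to 9)
Σx  = 40.83 + 15.99 = 56.82
Σy  = 235.06 + 66.58 = 301.64
Σx² = 226.6087 + 15.99² = 226.6087 + 255.6801 = 482.2888
Σxy = 1240.5221 + 15.99×66.58 = 1240.5221 + 1064.6142 = 2305.1363

Step 2: Recompute the slope with b₁ = (nΣxy − ΣxΣy) / (nΣx² − (Σx)²)
Numerator   = 9×2305.1363 − 56.82×301.64 = 20746.2267 − 17139.1848 = 3607.0419
Denominator = 9×482.2888 − 56.82² = 4340.5992 − 3228.5124 = 1112.0868
b₁(new) = 3607.0419 / 1112.0868 = 3.2435

(Same formula on the original sums: (8×1240.5221 − 40.83×235.06) / (8×226.6087 − 40.83²) = 326.6770 / 145.7807 = 2.2409, matching the given fit.)

Step 3: Change in slope
Δβ₁ = 3.2435 − 2.2409 = +1.0026
Relative change = +1.0026 / 2.2409 × 100% = +44.7%
→ the slope increases when the point is added.

Because the point sits above the extension of the original line at a high-leverage x, it tilts the fit up.
In practice: refit with and without it and report both if conclusions differ.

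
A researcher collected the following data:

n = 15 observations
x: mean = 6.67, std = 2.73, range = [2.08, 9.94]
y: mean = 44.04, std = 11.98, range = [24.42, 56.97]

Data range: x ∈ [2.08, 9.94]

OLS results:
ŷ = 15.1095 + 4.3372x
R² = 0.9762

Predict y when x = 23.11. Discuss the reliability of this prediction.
ŷ = 115.3422 (extrapolation — x = 23.11 lies outside [2.08, 9.94], so reliability is low).

Prediction calculation:
ŷ = 15.1095 + 4.3372 × 23.11
ŷ = 115.3422

Reliability:
- Data range: x ∈ [2.08, 9.94]
- Prediction point: x = 23.11 is 13.17 units above the observed range → this is EXTRAPOLATION, not interpolation

Why that matters here:
- The linear relationship may not hold outside the observed range
- The standard error of prediction grows with (x − x̄)², and x = 23.11 is far from x̄ = 6.67
- There are no observations near this x to validate the fitted line there

A defensible statement: 'if the linear trend continued to x = 23.11, y would be about 115.3422' — the premise is untested.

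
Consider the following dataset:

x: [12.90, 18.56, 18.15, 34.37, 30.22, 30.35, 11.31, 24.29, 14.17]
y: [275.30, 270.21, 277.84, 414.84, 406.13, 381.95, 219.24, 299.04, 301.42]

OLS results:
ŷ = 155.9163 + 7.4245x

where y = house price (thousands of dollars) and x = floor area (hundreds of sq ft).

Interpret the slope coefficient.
For each additional hundred sq ft of floor area, predicted house price increases by approximately 7.4245 thousand dollars.

The slope coefficient β₁ = 7.4245 represents the marginal effect of floor area on house price.

Interpretation:
- Floor area up by 1 hundred sq ft → predicted house price increases by 7.4245 thousand dollars
- The effect is assumed constant over the observed range of x (linearity)
- The slope describes association in these data, not necessarily a causal effect

(β₀ = 155.9163 is the fitted value at x = 0 and is not part of the slope interpretation.)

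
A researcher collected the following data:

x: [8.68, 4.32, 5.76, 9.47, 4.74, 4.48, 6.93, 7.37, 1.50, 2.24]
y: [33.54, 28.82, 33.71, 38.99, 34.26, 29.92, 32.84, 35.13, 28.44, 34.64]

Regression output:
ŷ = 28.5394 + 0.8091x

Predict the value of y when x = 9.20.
ŷ = 35.9831

To predict y for x = 9.20, substitute into the regression equation:

ŷ = 28.5394 + 0.8091 × 9.20
ŷ = 28.5394 + 7.4437
ŷ = 35.9831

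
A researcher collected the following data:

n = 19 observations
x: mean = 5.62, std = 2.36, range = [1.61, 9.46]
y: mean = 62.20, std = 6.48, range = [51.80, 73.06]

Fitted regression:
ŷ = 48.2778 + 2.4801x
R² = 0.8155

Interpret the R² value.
The model explains 81.55% of the variance in y (R² = 0.8155), leaving 18.45% unexplained; the fit is strong.

R² = 1 − SS_res/SS_tot compares the residual scatter to the total scatter of y about its mean.

Here R² = 0.8155:
- Explained: 81.55% of the variation in y
- Unexplained (residual): 100% − 81.55% = 18.45%
- Rule of thumb (below 0.3 weak; 0.3 to below 0.7 moderate; 0.7 and above strong) → strong

Equivalently, for simple linear regression R² = r², so |r| = √0.8155 ≈ 0.9031.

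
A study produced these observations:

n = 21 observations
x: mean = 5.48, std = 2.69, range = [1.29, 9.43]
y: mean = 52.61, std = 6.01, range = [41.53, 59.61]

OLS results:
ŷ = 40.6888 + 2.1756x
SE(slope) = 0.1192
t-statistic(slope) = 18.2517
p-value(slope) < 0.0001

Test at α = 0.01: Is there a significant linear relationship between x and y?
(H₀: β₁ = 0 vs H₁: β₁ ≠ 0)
Since p-value < 0.0001 < α = 0.01, reject H₀ — the slope is significantly different from 0.

Hypothesis test for the slope coefficient:

H₀: β₁ = 0 (no linear relationship)
H₁: β₁ ≠ 0 (linear relationship exists)

Test statistic: t = β̂₁ / SE(β̂₁) = 2.1756 / 0.1192 = 18.2517

The p-value (<0.0001) is the probability, under H₀, of a t-statistic at least as extreme as |t| = 18.2517 (two-sided, df = n − 2 = 19).

Decision rule: reject H₀ if p-value < α.
p-value < 0.0001 < α = 0.01 → reject H₀.

Conclusion: the linear association between x and y is significant at the 1% level.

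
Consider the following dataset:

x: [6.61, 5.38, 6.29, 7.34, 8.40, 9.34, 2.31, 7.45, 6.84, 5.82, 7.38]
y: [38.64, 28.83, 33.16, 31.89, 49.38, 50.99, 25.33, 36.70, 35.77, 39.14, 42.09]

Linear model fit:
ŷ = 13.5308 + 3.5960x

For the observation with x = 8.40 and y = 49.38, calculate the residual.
Residual = 5.6428

The residual is the difference between the actual value and the predicted value:

Residual = y - ŷ

Step 1: Calculate predicted value
ŷ = 13.5308 + 3.5960 × 8.40
ŷ = 43.7372

Step 2: Calculate residual
Residual = 49.38 - 43.7372
Residual = 5.6428

The residual is positive, so the observed y = 49.38 sits above the regression line (the line underestimates it by 5.6428).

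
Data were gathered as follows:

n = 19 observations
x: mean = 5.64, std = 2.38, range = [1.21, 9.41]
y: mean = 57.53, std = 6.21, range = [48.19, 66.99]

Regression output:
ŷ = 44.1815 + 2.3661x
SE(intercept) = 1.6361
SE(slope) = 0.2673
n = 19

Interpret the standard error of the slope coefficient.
SE(slope) = 0.2673 measures the uncertainty in the estimated slope. The coefficient is estimated precisely (SE/|β̂₁| = 11.3%).

SE(β̂₁) = s / √Sxx, where s is the residual standard deviation and Sxx = Σ(x − x̄)². It is the yardstick for how far β̂₁ = 2.3661 could plausibly be from the true slope.

Relative precision:
- SE / |β̂₁| = 0.2673 / 2.3661 = 11.3%
- Rule of thumb (under 20%: precise; 20% to under 50%: moderately precise; 50% or more: imprecise) → precise

Rough 95% range (±2 SE): 2.3661 ± 0.5346 → (1.8315, 2.9007).

What drives SE(β̂₁): more residual scatter → larger SE.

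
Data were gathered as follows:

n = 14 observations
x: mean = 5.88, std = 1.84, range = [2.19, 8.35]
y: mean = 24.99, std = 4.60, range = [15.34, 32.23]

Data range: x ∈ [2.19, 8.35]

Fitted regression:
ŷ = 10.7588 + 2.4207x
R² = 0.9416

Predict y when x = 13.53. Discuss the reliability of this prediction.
The equation gives ŷ = 43.5109; however x = 13.53 is 5.18 units above the observed range, so this extrapolated value should not be trusted.

Prediction calculation:
ŷ = 10.7588 + 2.4207 × 13.53
ŷ = 43.5109

Reliability:
- Data range: x ∈ [2.19, 8.35]
- Prediction point: x = 13.53 is 5.18 units above the observed range → this is EXTRAPOLATION, not interpolation

Why that matters here:
- R² describes fit only over the sampled x values; it says nothing about behaviour beyond them
- There are no observations near this x to validate the fitted line there
- The standard error of prediction grows with (x − x̄)², and x = 13.53 is far from x̄ = 5.88

A defensible statement: 'if the linear trend continued to x = 13.53, y would be about 43.5109' — the premise is untested.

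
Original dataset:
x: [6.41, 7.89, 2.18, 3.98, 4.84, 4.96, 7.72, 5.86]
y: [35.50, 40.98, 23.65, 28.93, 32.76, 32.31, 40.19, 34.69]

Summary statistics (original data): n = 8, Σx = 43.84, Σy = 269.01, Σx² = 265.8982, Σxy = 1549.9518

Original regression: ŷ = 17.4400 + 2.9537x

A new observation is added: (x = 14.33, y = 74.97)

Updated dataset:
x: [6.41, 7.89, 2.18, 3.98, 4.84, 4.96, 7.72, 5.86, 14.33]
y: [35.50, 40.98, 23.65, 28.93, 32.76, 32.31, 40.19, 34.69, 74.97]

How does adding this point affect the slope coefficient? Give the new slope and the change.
New slope β₁ = 4.2090 versus 2.9537 before: a change of +1.2553 (+42.5%).

x = 14.33 lies well outside the original x-range [2.18, 7.89] (x̄ ≈ 5.48), so this observation has high leverage and can move the slope substantially.

Step 1: Update the sums with the new point (n goes from 8 to 9)
Σx  = 43.84 + 14.33 = 58.17
Σy  = 269.01 + 74.97 = 343.98
Σx² = 265.8982 + 14.33² = 265.8982 + 205.3489 = 471.2471
Σxy = 1549.9518 + 14.33×74.97 = 1549.9518 + 1074.3201 = 2624.2719

Step 2: Recompute the slope with b₁ = (nΣxy − ΣxΣy) / (nΣx² − (Σx)²)
Numerator   = 9×2624.2719 − 58.17×343.98 = 23618.4471 − 20009.3166 = 3609.1305
Denominator = 9×471.2471 − 58.17² = 4241.2239 − 3383.7489 = 857.4750
b₁(new) = 3609.1305 / 857.4750 = 4.2090

(Same formula on the original sums: (8×1549.9518 − 43.84×269.01) / (8×265.8982 − 43.84²) = 606.2160 / 205.2400 = 2.9537, matching the given fit.)

Step 3: Change in slope
Δβ₁ = 4.2090 − 2.9537 = +1.2553
Relative change = +1.2553 / 2.9537 × 100% = +42.5%
→ the slope increases when the point is added.

A high-leverage point only changes the slope if it is off the original line; here y = 74.97 is above the original trend, so the slope increases.
In practice: check such a point for data-entry or measurement error.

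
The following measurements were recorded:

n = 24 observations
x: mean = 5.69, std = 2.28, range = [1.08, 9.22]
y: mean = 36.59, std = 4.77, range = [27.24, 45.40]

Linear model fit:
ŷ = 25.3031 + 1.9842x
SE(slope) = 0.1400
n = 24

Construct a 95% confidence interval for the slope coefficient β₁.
The 95% CI for β₁ is (1.6939, 2.2745)

Confidence interval for the slope:

The 95% CI for β₁ is: β̂₁ ± t*(α/2, n-2) × SE(β̂₁)

Step 1: Find critical t-value
- Confidence level = 0.95
- Degrees of freedom = n - 2 = 24 - 2 = 22
- t*(α/2, 22) = 2.0739

Step 2: Calculate margin of error
Margin = 2.0739 × 0.1400 = 0.2903

Step 3: Construct interval
CI = 1.9842 ± 0.2903
CI = (1.6939, 2.2745)

Interpretation: intervals built this way capture the true β₁ in 95% of repeated samples; here the plausible range for the per-unit effect of x on y is 1.6939 to 2.2745.
Since 0 is outside the interval, a two-sided test at α = 0.05 would reject H₀: β₁ = 0.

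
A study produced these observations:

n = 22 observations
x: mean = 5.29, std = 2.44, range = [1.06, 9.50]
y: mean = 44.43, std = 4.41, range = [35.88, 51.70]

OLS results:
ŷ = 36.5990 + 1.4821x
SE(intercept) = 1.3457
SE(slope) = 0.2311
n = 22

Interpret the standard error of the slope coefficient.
SE(slope) = 0.2311 measures the uncertainty in the estimated slope. The coefficient is estimated precisely (SE/|β̂₁| = 15.6%).

What SE measures:
- The standard error quantifies the sampling variability of the coefficient estimate
- It is the estimated standard deviation of β̂₁ across hypothetical repeated samples of the same size
- Smaller SE → more precise estimate

Relative precision:
- SE / |β̂₁| = 0.2311 / 1.4821 = 15.6%
- Rule of thumb (under 20%: precise; 20% to under 50%: moderately precise; 50% or more: imprecise) → precise

Link to the t-test: t = β̂₁ / SE(β̂₁) = 1.4821 / 0.2311 = 6.4132, the statistic for H₀: β₁ = 0.

What drives SE(β̂₁): larger n (here n = 22) → smaller SE; more residual scatter → larger SE.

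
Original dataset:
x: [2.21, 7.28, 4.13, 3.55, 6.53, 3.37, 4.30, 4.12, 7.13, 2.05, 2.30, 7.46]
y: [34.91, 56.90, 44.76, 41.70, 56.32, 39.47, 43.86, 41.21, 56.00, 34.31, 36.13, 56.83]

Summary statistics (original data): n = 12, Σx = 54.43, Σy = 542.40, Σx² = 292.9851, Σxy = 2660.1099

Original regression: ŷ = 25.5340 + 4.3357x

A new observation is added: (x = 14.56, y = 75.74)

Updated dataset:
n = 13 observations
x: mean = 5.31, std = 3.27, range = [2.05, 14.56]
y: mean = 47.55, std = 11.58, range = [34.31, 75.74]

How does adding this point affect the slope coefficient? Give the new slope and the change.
New slope β₁ = 3.4746 versus 4.3357 before: a change of -0.8611 (-19.9%).

The new point has HIGH LEVERAGE: x = 14.56 is far from the original mean x̄ = 54.43/12 ≈ 4.54 (original range [2.05, 7.46]).

Step 1: Update the sums with the new point (n goes from 12 to 13)
Σx  = 54.43 + 14.56 = 68.99
Σy  = 542.40 + 75.74 = 618.14
Σx² = 292.9851 + 14.56² = 292.9851 + 211.9936 = 504.9787
Σxy = 2660.1099 + 14.56×75.74 = 2660.1099 + 1102.7744 = 3762.8843

Step 2: Recompute the slope with b₁ = (nΣxy − ΣxΣy) / (nΣx² − (Σx)²)
Numerator   = 13×3762.8843 − 68.99×618.14 = 48917.4959 − 42645.4786 = 6272.0173
Denominator = 13×504.9787 − 68.99² = 6564.7231 − 4759.6201 = 1805.1030
b₁(new) = 6272.0173 / 1805.1030 = 3.4746

(Same formula on the original sums: (12×2660.1099 − 54.43×542.40) / (12×292.9851 − 54.43²) = 2398.4868 / 553.1963 = 4.3357, matching the given fit.)

Step 3: Change in slope
Δβ₁ = 3.4746 − 4.3357 = -0.8611
Relative change = -0.8611 / 4.3357 × 100% = -19.9%
→ the slope decreases when the point is added.

A high-leverage point only changes the slope if it is off the original line; here y = 75.74 is below the original trend, so the slope decreases.
In practice: examine leverage (hᵢ) and Cook's distance rather than deleting it automatically; refit with and without it and report both if conclusions differ.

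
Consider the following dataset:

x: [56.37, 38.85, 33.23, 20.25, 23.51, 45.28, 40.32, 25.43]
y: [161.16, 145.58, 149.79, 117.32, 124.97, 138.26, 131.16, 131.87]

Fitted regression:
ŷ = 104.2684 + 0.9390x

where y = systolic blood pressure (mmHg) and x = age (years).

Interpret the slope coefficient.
An increase of one year in age is associated with a 0.9390 mmHg increase in predicted blood pressure.

β₁ = 0.9390 is the change in predicted blood pressure (mmHg) per additional year of age.

Interpretation:
- Age up by 1 year → predicted blood pressure increases by 0.9390 mmHg
- This is a linear approximation: the same per-unit change is assumed across the whole observed x range
- The slope describes association in these data, not necessarily a causal effect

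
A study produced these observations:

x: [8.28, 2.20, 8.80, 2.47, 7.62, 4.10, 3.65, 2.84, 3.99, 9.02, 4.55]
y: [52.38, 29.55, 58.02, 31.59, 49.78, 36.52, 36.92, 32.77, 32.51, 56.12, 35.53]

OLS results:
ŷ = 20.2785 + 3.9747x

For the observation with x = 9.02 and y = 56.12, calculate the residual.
Residual = -0.0103

The residual is the difference between the actual value and the predicted value:

Residual = y - ŷ

Step 1: Calculate predicted value
ŷ = 20.2785 + 3.9747 × 9.02
ŷ = 56.1303

Step 2: Calculate residual
Residual = 56.12 - 56.1303
Residual = -0.0103

The residual is negative, so the observed y = 56.12 sits below the regression line (the line overestimates it by 0.0103).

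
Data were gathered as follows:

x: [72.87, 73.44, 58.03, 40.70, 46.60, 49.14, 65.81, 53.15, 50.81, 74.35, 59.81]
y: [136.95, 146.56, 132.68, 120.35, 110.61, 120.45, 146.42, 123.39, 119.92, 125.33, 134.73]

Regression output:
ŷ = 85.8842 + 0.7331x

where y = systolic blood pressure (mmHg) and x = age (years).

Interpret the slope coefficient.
On average, blood pressure is about 0.7331 mmHg higher for every extra year of age.

The slope β₁ = 0.7331 gives the rate at which the fitted blood pressure changes with age.

Interpretation:
- Age up by 1 year → predicted blood pressure increases by 0.7331 mmHg
- This is a linear approximation: the same per-unit change is assumed across the whole observed x range

(β₀ = 85.8842 is the fitted value at x = 0 and is not part of the slope interpretation.)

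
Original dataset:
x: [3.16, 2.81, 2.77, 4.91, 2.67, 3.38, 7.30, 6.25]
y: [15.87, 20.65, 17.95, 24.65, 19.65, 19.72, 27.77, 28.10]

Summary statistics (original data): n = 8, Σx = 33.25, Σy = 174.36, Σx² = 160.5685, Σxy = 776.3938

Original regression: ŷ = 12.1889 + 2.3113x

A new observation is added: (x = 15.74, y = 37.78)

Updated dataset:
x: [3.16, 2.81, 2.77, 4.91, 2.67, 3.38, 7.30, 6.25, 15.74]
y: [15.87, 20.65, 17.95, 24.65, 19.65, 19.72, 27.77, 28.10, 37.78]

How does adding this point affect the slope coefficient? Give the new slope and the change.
New slope β₁ = 1.5270 versus 2.3113 before: a change of -0.7843 (-33.9%).

The new point has HIGH LEVERAGE: x = 15.74 is far from the original mean x̄ = 33.25/8 ≈ 4.16 (original range [2.67, 7.30]).

Step 1: Update the sums with the new point (n goes from 8 to 9)
Σx  = 33.25 + 15.74 = 48.99
Σy  = 174.36 + 37.78 = 212.14
Σx² = 160.5685 + 15.74² = 160.5685 + 247.7476 = 408.3161
Σxy = 776.3938 + 15.74×37.78 = 776.3938 + 594.6572 = 1371.0510

Step 2: Recompute the slope with b₁ = (nΣxy − ΣxΣy) / (nΣx² − (Σx)²)
Numerator   = 9×1371.0510 − 48.99×212.14 = 12339.4590 − 10392.7386 = 1946.7204
Denominator = 9×408.3161 − 48.99² = 3674.8449 − 2400.0201 = 1274.8248
b₁(new) = 1946.7204 / 1274.8248 = 1.5270

(Same formula on the original sums: (8×776.3938 − 33.25×174.36) / (8×160.5685 − 33.25²) = 413.6804 / 178.9855 = 2.3113, matching the given fit.)

Step 3: Change in slope
Δβ₁ = 1.5270 − 2.3113 = -0.7843
Relative change = -0.7843 / 2.3113 × 100% = -33.9%
→ the slope decreases when the point is added.

A high-leverage point only changes the slope if it is off the original line; here y = 37.78 is below the original trend, so the slope decreases.
In practice: check such a point for data-entry or measurement error; examine leverage (hᵢ) and Cook's distance rather than deleting it automatically.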